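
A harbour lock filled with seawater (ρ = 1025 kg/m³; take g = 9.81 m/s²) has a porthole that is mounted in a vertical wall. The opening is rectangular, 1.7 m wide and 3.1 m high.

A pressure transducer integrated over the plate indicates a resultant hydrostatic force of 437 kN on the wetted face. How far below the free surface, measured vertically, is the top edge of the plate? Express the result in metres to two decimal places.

d_top ≈ 6.70 m

γ = ρg = 1025 × 9.81 / 1000 = 10.05525 kN/m³.
A = 1.7 × 3.1 = 5.27 m².
From F = γ·h_c·A, the centroid depth is h_c = 437/(10.05525 × 5.27) = 8.24666 m.
The centroid lies 3.1/2 = 1.55 m below the top edge, so the top edge sits at h_top = 8.24666 − 1.55 = 6.69666 m below the surface.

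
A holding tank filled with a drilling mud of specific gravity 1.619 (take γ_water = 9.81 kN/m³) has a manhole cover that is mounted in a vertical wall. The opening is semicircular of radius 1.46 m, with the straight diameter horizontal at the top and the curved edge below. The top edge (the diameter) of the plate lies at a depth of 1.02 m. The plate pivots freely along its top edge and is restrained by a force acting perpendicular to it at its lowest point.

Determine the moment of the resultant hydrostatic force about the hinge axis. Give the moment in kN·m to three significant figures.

M ≈ 62.0 kN·m

γ = 1.619 × 9.81 = 15.88239 kN/m³.
The centroid of a semicircle lies 4r/(3π) = 0.619643 m from the diameter, here below the top edge, so the centroid depth is h_c = 1.02 + 0.619643 = 1.63964 m.
A = πr²/2 = π × 1.46²/2 = 3.34831 m².
Resultant F = γ·h_c·A = 15.88239 × 1.63964 × 3.34831 = 87.1947 kN.
I_c = (π/8 − 8/(9π))·r⁴ = 0.109757 × 1.46⁴ = 0.498705 m⁴.
Centre of pressure: y_p = y_c + I_c/(y_c·A) = 1.63964 + 0.498705/(1.63964 × 3.34831) = 1.63964 + 0.0908384 = 1.73048 m along the plane.
The resultant acts 0.619643 + 0.0908384 = 0.710481 m (along the plate) below the hinge at the top edge, so the moment about the hinge is M = F × 0.710481 = 87.1947 × 0.710481 = 61.9502 kN·m.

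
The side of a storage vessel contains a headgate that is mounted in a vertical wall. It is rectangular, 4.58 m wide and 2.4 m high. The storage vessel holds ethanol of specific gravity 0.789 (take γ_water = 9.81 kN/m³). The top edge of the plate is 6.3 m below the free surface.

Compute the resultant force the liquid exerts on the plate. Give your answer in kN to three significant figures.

F ≈ 638 kN

γ = 0.789 × 9.81 = 7.74009 kN/m³.
The centroid lies 2.4/2 = 1.2 m below the top edge, so the centroid depth is h_c = 6.3 + 1.2 = 7.5 m.
A = 4.58 × 2.4 = 10.992 m².
Resultant F = γ·h_c·A = 7.74009 × 7.5 × 10.992 = 638.093 kN.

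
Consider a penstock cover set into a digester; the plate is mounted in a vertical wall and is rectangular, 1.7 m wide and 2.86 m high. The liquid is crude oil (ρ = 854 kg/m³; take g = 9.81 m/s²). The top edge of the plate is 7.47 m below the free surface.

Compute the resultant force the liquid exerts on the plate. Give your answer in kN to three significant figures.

γ = ρg = 854 × 9.81 / 1000 = 8.37774 kN/m³.
The centroid lies 2.86/2 = 1.43 m below the top edge, so the centroid depth is h_c = 7.47 + 1.43 = 8.9 m.
A = 1.7 × 2.86 = 4.862 m².
Resultant F = γ·h_c·A = 8.37774 × 8.9 × 4.862 = 362.52 kN.

F ≈ 363 kN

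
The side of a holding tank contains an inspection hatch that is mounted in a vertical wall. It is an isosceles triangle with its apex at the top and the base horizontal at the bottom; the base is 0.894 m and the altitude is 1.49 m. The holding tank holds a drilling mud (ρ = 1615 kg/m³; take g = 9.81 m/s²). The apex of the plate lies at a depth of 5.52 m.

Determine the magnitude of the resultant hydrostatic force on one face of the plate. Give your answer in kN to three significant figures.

F ≈ 68.7 kN

γ = ρg = 1615 × 9.81 / 1000 = 15.84315 kN/m³.
With the apex up, the centroid sits 2h/3 = 2 × 1.49/3 = 0.993333 m below the apex, so the centroid depth is h_c = 5.52 + 0.993333 = 6.51333 m.
A = ½ × 0.894 × 1.49 = 0.66603 m².
Resultant F = γ·h_c·A = 15.84315 × 6.51333 × 0.66603 = 68.7287 kN.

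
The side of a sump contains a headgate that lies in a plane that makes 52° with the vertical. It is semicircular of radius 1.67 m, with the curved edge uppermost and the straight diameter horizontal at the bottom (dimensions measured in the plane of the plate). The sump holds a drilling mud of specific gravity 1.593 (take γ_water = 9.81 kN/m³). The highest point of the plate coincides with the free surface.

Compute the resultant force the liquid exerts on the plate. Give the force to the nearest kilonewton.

F ≈ 41 kN

γ = 1.593 × 9.81 = 15.62733 kN/m³.
The plate makes 52° with the vertical, i.e. θ = 90° − 52° = 38° to the horizontal. Measuring y along the incline from the free-surface line, vertical depth h = y·sinθ with sinθ = 0.615661.
The centroid lies 4r/(3π) = 0.70877 m above the diameter, so r − 4r/(3π) = 1.67 − 0.70877 = 0.96123 m below the topmost point, so y_c = 0.96123 m and h_c = 0.96123 × 0.615661 = 0.591792 m.
A = πr²/2 = π × 1.67²/2 = 4.38079 m².
Resultant F = γ·h_c·A = 15.62733 × 0.591792 × 4.38079 = 40.5141 kN.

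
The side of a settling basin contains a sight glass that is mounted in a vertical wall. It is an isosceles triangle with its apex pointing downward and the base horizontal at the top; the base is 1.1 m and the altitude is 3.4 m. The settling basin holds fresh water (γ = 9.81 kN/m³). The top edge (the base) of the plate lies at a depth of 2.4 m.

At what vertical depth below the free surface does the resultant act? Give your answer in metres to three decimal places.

h_p = 3.715 m

γ = 9.81 kN/m³.
With the apex down, the centroid sits h/3 = 3.4/3 = 1.13333 m below the base (the top edge), so the centroid depth is h_c = 2.4 + 1.13333 = 3.53333 m.
A = ½ × 1.1 × 3.4 = 1.87 m².
Resultant F = γ·h_c·A = 9.81 × 3.53333 × 1.87 = 64.8179 kN.
I_c = b·h³/36 = 1.1 × 3.4³/36 = 1.20096 m⁴.
Centre of pressure: y_p = y_c + I_c/(y_c·A) = 3.53333 + 1.20096/(3.53333 × 1.87) = 3.53333 + 0.181762 = 3.71509 m along the plane.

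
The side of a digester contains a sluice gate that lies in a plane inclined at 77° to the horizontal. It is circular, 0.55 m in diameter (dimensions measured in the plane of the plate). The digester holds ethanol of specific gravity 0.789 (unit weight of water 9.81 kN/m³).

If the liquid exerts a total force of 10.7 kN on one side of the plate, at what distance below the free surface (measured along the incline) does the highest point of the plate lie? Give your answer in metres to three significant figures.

γ = 0.789 × 9.81 = 7.74009 kN/m³.
A = π(0.275)² = 0.237583 m².
From F = γ·h_c·A, the centroid depth is h_c = 10.7/(7.74009 × 0.237583) = 5.81865 m.
Let θ = 77° be the plate's angle to the horizontal; measure y along the incline from where the plane meets the free surface. Vertical depth h = y·sinθ with sinθ = 0.974370.
Along the incline, y_c = h_c/sinθ = 5.81865/0.974370 = 5.9717 m.
The centroid is at the centre, 0.275 m below the top of the plate, so the highest point sits at y_top = 5.9717 − 0.275 = 5.6967 m along the incline.

y_top ≈ 5.70 m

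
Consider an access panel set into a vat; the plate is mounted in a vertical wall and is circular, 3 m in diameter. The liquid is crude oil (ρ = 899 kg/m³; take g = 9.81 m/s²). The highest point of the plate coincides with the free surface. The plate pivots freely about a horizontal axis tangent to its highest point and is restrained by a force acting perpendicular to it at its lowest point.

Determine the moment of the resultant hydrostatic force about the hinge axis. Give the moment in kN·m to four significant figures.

M ≈ 175.3 kN·m

γ = ρg = 899 × 9.81 / 1000 = 8.81919 kN/m³.
The centroid is at the centre, 1.5 m below the top of the plate, so the centroid depth is h_c = 1.5 m.
A = π(1.5)² = 7.06858 m².
Resultant F = γ·h_c·A = 8.81919 × 1.5 × 7.06858 = 93.5087 kN.
I_c = πr⁴/4 = π × 1.5⁴/4 = 3.97608 m⁴.
Centre of pressure: y_p = y_c + I_c/(y_c·A) = 1.5 + 3.97608/(1.5 × 7.06858) = 1.5 + 0.375 = 1.875 m along the plane.
The resultant acts 1.5 + 0.375 = 1.875 m (along the plate) below the hinge at the top edge, so the moment about the hinge is M = F × 1.875 = 93.5087 × 1.875 = 175.329 kN·m.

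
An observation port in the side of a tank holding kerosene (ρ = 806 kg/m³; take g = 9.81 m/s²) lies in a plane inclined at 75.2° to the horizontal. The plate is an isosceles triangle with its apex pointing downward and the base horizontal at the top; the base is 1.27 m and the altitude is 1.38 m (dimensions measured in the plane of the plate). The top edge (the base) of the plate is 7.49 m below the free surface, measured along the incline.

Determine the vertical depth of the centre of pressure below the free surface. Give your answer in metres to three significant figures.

h_p = 7.70 m

γ = ρg = 806 × 9.81 / 1000 = 7.90686 kN/m³.
Let θ = 75.2° be the plate's angle to the horizontal; measure y along the incline from where the plane meets the free surface. Vertical depth h = y·sinθ with sinθ = 0.966823.
With the apex down, the centroid sits h/3 = 1.38/3 = 0.46 m below the base (the top edge), so y_c = 7.49 + 0.46 = 7.95 m and h_c = 7.95 × 0.966823 = 7.68624 m.
A = ½ × 1.27 × 1.38 = 0.8763 m².
Resultant F = γ·h_c·A = 7.90686 × 7.68624 × 0.8763 = 53.2563 kN.
I_c = b·h³/36 = 1.27 × 1.38³/36 = 0.0927125 m⁴.
Centre of pressure: y_p = y_c + I_c/(y_c·A) = 7.95 + 0.0927125/(7.95 × 0.8763) = 7.95 + 0.0133082 = 7.96331 m along the plane.
Vertically, h_p = y_p·sinθ = 7.96331 × 0.966823 = 7.69911 m.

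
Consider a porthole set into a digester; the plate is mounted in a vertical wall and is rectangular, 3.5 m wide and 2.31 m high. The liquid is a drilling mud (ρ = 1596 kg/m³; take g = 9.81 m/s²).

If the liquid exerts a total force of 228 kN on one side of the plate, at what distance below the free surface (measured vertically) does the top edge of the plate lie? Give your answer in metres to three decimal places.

γ = ρg = 1596 × 9.81 / 1000 = 15.65676 kN/m³.
A = 3.5 × 2.31 = 8.085 m².
From F = γ·h_c·A, the centroid depth is h_c = 228/(15.65676 × 8.085) = 1.80116 m.
The centroid lies 2.31/2 = 1.155 m below the top edge, so the top edge sits at h_top = 1.80116 − 1.155 = 0.64616 m below the surface.

d_top ≈ 0.646 m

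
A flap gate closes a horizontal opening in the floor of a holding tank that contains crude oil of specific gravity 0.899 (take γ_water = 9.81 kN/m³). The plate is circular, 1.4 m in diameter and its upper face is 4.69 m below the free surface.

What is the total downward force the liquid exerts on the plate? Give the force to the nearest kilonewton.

γ = 0.899 × 9.81 = 8.81919 kN/m³.
The plate is horizontal, so pressure is uniform at p = γ·h = 8.81919 × 4.69 = 41.362 kN/m².
A = π(0.7)² = 1.53938 m².
F = p·A = 41.362 × 1.53938 = 63.6718 kN.

F ≈ 64 kN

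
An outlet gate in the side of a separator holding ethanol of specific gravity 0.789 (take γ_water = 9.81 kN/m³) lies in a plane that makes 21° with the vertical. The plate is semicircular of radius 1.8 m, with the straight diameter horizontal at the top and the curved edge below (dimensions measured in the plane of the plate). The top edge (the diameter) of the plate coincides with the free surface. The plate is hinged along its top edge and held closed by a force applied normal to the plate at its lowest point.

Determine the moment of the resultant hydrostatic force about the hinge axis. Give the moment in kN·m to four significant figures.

γ = 0.789 × 9.81 = 7.74009 kN/m³.
The plate makes 21° with the vertical, i.e. θ = 90° − 21° = 69° to the horizontal. Measuring y along the incline from the free-surface line, vertical depth h = y·sinθ with sinθ = 0.933580.
The centroid of a semicircle lies 4r/(3π) = 0.763944 m from the diameter, here below the top edge, so y_c = 0.763944 m and h_c = 0.763944 × 0.933580 = 0.713203 m.
A = πr²/2 = π × 1.8²/2 = 5.08938 m².
Resultant F = γ·h_c·A = 7.74009 × 0.713203 × 5.08938 = 28.0947 kN.
I_c = (π/8 − 8/(9π))·r⁴ = 0.109757 × 1.8⁴ = 1.15219 m⁴.
Centre of pressure: y_p = y_c + I_c/(y_c·A) = 0.763944 + 1.15219/(0.763944 × 5.08938) = 0.763944 + 0.296345 = 1.06029 m along the plane.
The resultant acts 0.763944 + 0.296345 = 1.06029 m (along the plate) below the hinge at the top edge, so the moment about the hinge is M = F × 1.06029 = 28.0947 × 1.06029 = 29.7885 kN·m.

M ≈ 29.79 kN·m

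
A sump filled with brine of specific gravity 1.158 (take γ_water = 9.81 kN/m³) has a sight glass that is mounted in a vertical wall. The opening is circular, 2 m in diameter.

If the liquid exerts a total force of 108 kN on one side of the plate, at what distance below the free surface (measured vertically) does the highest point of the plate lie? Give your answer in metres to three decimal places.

d_top ≈ 2.026 m

γ = 1.158 × 9.81 = 11.35998 kN/m³.
A = π(1)² = 3.14159 m².
From F = γ·h_c·A, the centroid depth is h_c = 108/(11.35998 × 3.14159) = 3.02619 m.
The centroid is at the centre, 1 m below the top of the plate, so the highest point sits at h_top = 3.02619 − 1 = 2.02619 m below the surface.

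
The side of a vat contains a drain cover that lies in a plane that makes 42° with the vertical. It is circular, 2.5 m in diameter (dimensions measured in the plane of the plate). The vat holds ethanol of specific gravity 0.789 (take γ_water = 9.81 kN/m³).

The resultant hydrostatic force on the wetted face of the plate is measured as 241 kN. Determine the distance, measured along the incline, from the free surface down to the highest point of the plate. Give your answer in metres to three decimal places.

y_top ≈ 7.285 m

γ = 0.789 × 9.81 = 7.74009 kN/m³.
A = π(1.25)² = 4.90874 m².
From F = γ·h_c·A, the centroid depth is h_c = 241/(7.74009 × 4.90874) = 6.34309 m.
The plate makes 42° with the vertical, i.e. θ = 90° − 42° = 48° to the horizontal. Measuring y along the incline from the free-surface line, vertical depth h = y·sinθ with sinθ = 0.743145.
Along the incline, y_c = h_c/sinθ = 6.34309/0.743145 = 8.53547 m.
The centroid is at the centre, 1.25 m below the top of the plate, so the highest point sits at y_top = 8.53547 − 1.25 = 7.28547 m along the incline.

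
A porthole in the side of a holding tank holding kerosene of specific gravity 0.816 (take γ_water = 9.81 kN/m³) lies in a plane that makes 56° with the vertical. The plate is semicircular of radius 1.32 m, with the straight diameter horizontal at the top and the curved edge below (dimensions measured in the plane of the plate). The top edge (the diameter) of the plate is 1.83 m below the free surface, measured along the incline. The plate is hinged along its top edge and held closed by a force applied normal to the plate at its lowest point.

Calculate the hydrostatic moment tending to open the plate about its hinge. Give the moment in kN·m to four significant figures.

γ = 0.816 × 9.81 = 8.00496 kN/m³.
The plate makes 56° with the vertical, i.e. θ = 90° − 56° = 34° to the horizontal. Measuring y along the incline from the free-surface line, vertical depth h = y·sinθ with sinθ = 0.559193.
The centroid of a semicircle lies 4r/(3π) = 0.560225 m from the diameter, here below the top edge, so y_c = 1.83 + 0.560225 = 2.39023 m and h_c = 2.39023 × 0.559193 = 1.3366 m.
A = πr²/2 = π × 1.32²/2 = 2.73696 m².
Resultant F = γ·h_c·A = 8.00496 × 1.3366 × 2.73696 = 29.2839 kN.
I_c = (π/8 − 8/(9π))·r⁴ = 0.109757 × 1.32⁴ = 0.333218 m⁴.
Centre of pressure: y_p = y_c + I_c/(y_c·A) = 2.39023 + 0.333218/(2.39023 × 2.73696) = 2.39023 + 0.0509355 = 2.44117 m along the plane.
The resultant acts 0.560225 + 0.0509355 = 0.61116 m (along the plate) below the hinge at the top edge, so the moment about the hinge is M = F × 0.61116 = 29.2839 × 0.61116 = 17.8971 kN·m.

M ≈ 17.90 kN·m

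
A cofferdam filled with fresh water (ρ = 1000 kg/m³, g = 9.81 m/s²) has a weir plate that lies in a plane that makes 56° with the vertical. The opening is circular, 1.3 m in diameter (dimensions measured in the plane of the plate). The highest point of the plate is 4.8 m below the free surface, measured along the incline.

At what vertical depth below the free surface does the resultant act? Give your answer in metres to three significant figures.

h_p = 3.06 m

γ = ρg = 1000 × 9.81 = 9810 N/m³ = 9.81 kN/m³.
The plate makes 56° with the vertical, i.e. θ = 90° − 56° = 34° to the horizontal. Measuring y along the incline from the free-surface line, vertical depth h = y·sinθ with sinθ = 0.559193.
The centroid is at the centre, 0.65 m below the top of the plate, so y_c = 4.8 + 0.65 = 5.45 m and h_c = 5.45 × 0.559193 = 3.0476 m.
A = π(0.65)² = 1.32732 m².
Resultant F = γ·h_c·A = 9.81 × 3.0476 × 1.32732 = 39.6828 kN.
I_c = πr⁴/4 = π × 0.65⁴/4 = 0.140198 m⁴.
Centre of pressure: y_p = y_c + I_c/(y_c·A) = 5.45 + 0.140198/(5.45 × 1.32732) = 5.45 + 0.0193807 = 5.46938 m along the plane.
Vertically, h_p = y_p·sinθ = 5.46938 × 0.559193 = 3.05844 m.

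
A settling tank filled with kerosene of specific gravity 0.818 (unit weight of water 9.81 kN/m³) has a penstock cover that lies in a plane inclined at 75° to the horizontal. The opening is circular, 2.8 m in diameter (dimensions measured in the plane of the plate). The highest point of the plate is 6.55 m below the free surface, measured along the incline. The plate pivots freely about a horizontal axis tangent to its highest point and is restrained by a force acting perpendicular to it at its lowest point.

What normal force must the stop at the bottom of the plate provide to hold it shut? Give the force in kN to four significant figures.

P ≈ 198.1 kN

γ = 0.818 × 9.81 = 8.02458 kN/m³.
Let θ = 75° be the plate's angle to the horizontal; measure y along the incline from where the plane meets the free surface. Vertical depth h = y·sinθ with sinθ = 0.965926.
The centroid is at the centre, 1.4 m below the top of the plate, so y_c = 6.55 + 1.4 = 7.95 m and h_c = 7.95 × 0.965926 = 7.67911 m.
A = π(1.4)² = 6.15752 m².
Resultant F = γ·h_c·A = 8.02458 × 7.67911 × 6.15752 = 379.436 kN.
I_c = πr⁴/4 = π × 1.4⁴/4 = 3.01719 m⁴.
Centre of pressure: y_p = y_c + I_c/(y_c·A) = 7.95 + 3.01719/(7.95 × 6.15752) = 7.95 + 0.0616353 = 8.01164 m along the plane.
The resultant acts 1.4 + 0.0616353 = 1.46164 m (along the plate) below the hinge at the top edge, so the moment about the hinge is M = F × 1.46164 = 379.436 × 1.46164 = 554.599 kN·m.
A normal force at the bottom, 2.8 m from the hinge, must supply this moment: P = 554.599/2.8 = 198.071 kN.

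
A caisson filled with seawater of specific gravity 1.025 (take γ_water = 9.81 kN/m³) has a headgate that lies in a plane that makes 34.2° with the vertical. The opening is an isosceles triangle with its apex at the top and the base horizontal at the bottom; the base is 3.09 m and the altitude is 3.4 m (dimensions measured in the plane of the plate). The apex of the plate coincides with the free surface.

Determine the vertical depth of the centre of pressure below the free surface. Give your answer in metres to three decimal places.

γ = 1.025 × 9.81 = 10.05525 kN/m³.
The plate makes 34.2° with the vertical, i.e. θ = 90° − 34.2° = 55.8° to the horizontal. Measuring y along the incline from the free-surface line, vertical depth h = y·sinθ with sinθ = 0.827081.
With the apex up, the centroid sits 2h/3 = 2 × 3.4/3 = 2.26667 m below the apex, so y_c = 2.26667 m and h_c = 2.26667 × 0.827081 = 1.87472 m.
A = ½ × 3.09 × 3.4 = 5.253 m².
Resultant F = γ·h_c·A = 10.05525 × 1.87472 × 5.253 = 99.0231 kN.
I_c = b·h³/36 = 3.09 × 3.4³/36 = 3.37359 m⁴.
Centre of pressure: y_p = y_c + I_c/(y_c·A) = 2.26667 + 3.37359/(2.26667 × 5.253) = 2.26667 + 0.283333 = 2.55 m along the plane.
Vertically, h_p = y_p·sinθ = 2.55 × 0.827081 = 2.10906 m.

h_p = 2.109 m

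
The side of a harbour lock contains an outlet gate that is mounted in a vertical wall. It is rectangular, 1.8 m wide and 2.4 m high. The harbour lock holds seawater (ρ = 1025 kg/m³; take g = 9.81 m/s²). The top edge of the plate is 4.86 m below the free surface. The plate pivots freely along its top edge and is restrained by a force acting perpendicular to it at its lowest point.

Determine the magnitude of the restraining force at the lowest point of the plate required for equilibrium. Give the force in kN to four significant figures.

γ = ρg = 1025 × 9.81 / 1000 = 10.05525 kN/m³.
The centroid lies 2.4/2 = 1.2 m below the top edge, so the centroid depth is h_c = 4.86 + 1.2 = 6.06 m.
A = 1.8 × 2.4 = 4.32 m².
Resultant F = γ·h_c·A = 10.05525 × 6.06 × 4.32 = 263.238 kN.
I_c = b·h³/12 = 1.8 × 2.4³/12 = 2.0736 m⁴.
Centre of pressure: y_p = y_c + I_c/(y_c·A) = 6.06 + 2.0736/(6.06 × 4.32) = 6.06 + 0.0792079 = 6.13921 m along the plane.
The resultant acts 1.2 + 0.0792079 = 1.27921 m (along the plate) below the hinge at the top edge, so the moment about the hinge is M = F × 1.27921 = 263.238 × 1.27921 = 336.737 kN·m.
A normal force at the bottom, 2.4 m from the hinge, must supply this moment: P = 336.737/2.4 = 140.307 kN.

P ≈ 140.3 kN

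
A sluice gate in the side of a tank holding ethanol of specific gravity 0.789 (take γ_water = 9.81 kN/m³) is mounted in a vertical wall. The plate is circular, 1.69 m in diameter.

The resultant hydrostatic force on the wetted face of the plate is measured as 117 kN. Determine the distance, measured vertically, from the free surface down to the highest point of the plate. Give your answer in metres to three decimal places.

γ = 0.789 × 9.81 = 7.74009 kN/m³.
A = π(0.845)² = 2.24318 m².
From F = γ·h_c·A, the centroid depth is h_c = 117/(7.74009 × 2.24318) = 6.73869 m.
The centroid is at the centre, 0.845 m below the top of the plate, so the highest point sits at h_top = 6.73869 − 0.845 = 5.89369 m below the surface.

d_top ≈ 5.894 m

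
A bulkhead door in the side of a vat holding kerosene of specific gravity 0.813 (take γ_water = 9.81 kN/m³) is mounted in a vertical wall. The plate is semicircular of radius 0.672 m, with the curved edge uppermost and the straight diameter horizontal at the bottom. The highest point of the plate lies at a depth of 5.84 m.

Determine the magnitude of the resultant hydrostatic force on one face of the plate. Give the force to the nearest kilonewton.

F ≈ 35 kN

γ = 0.813 × 9.81 = 7.97553 kN/m³.
The centroid lies 4r/(3π) = 0.285206 m above the diameter, so r − 4r/(3π) = 0.672 − 0.285206 = 0.386794 m below the topmost point, so the centroid depth is h_c = 5.84 + 0.386794 = 6.22679 m.
A = πr²/2 = π × 0.672²/2 = 0.709346 m².
Resultant F = γ·h_c·A = 7.97553 × 6.22679 × 0.709346 = 35.2275 kN.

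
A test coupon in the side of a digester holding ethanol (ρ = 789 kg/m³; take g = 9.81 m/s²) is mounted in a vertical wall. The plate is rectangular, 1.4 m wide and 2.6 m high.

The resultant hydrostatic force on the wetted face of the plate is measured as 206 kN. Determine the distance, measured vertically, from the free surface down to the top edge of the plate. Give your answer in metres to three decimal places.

γ = ρg = 789 × 9.81 / 1000 = 7.74009 kN/m³.
A = 1.4 × 2.6 = 3.64 m².
From F = γ·h_c·A, the centroid depth is h_c = 206/(7.74009 × 3.64) = 7.31172 m.
The centroid lies 2.6/2 = 1.3 m below the top edge, so the top edge sits at h_top = 7.31172 − 1.3 = 6.01172 m below the surface.

d_top ≈ 6.012 m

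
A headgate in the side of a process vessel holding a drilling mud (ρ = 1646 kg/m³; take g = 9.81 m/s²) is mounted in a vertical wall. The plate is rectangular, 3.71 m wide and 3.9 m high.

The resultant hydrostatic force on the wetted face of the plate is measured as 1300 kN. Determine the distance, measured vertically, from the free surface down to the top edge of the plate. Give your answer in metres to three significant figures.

γ = ρg = 1646 × 9.81 / 1000 = 16.14726 kN/m³.
A = 3.71 × 3.9 = 14.469 m².
From F = γ·h_c·A, the centroid depth is h_c = 1300/(16.14726 × 14.469) = 5.56424 m.
The centroid lies 3.9/2 = 1.95 m below the top edge, so the top edge sits at h_top = 5.56424 − 1.95 = 3.61424 m below the surface.

d_top ≈ 3.61 m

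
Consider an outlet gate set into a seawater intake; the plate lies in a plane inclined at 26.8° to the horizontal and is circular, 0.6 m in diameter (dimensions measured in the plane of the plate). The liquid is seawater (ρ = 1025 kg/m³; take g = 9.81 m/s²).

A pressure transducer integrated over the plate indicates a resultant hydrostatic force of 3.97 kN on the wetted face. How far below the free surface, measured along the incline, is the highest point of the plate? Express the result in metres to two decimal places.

y_top ≈ 2.80 m

γ = ρg = 1025 × 9.81 / 1000 = 10.05525 kN/m³.
A = π(0.3)² = 0.282743 m².
From F = γ·h_c·A, the centroid depth is h_c = 3.97/(10.05525 × 0.282743) = 1.39639 m.
Let θ = 26.8° be the plate's angle to the horizontal; measure y along the incline from where the plane meets the free surface. Vertical depth h = y·sinθ with sinθ = 0.450878.
Along the incline, y_c = h_c/sinθ = 1.39639/0.450878 = 3.09705 m.
The centroid is at the centre, 0.3 m below the top of the plate, so the highest point sits at y_top = 3.09705 − 0.3 = 2.79705 m along the incline.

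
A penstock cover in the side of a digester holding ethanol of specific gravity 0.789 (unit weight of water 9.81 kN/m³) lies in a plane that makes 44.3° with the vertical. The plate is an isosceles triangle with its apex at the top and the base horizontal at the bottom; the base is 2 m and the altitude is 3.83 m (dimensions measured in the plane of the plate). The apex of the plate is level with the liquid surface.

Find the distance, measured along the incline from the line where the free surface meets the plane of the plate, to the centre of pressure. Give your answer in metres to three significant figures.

y_p = 2.87 m

γ = 0.789 × 9.81 = 7.74009 kN/m³.
The plate makes 44.3° with the vertical, i.e. θ = 90° − 44.3° = 45.7° to the horizontal. Measuring y along the incline from the free-surface line, vertical depth h = y·sinθ with sinθ = 0.715693.
With the apex up, the centroid sits 2h/3 = 2 × 3.83/3 = 2.55333 m below the apex, so y_c = 2.55333 m and h_c = 2.55333 × 0.715693 = 1.8274 m.
A = ½ × 2 × 3.83 = 3.83 m².
Resultant F = γ·h_c·A = 7.74009 × 1.8274 × 3.83 = 54.1724 kN.
I_c = b·h³/36 = 2 × 3.83³/36 = 3.12122 m⁴.
Centre of pressure: y_p = y_c + I_c/(y_c·A) = 2.55333 + 3.12122/(2.55333 × 3.83) = 2.55333 + 0.319167 = 2.8725 m along the plane.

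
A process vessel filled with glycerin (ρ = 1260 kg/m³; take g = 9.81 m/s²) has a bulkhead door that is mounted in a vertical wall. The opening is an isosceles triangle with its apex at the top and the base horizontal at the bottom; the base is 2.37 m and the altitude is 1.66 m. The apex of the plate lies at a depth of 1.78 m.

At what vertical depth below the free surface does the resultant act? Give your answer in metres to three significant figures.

h_p = 2.94 m

γ = ρg = 1260 × 9.81 / 1000 = 12.3606 kN/m³.
With the apex up, the centroid sits 2h/3 = 2 × 1.66/3 = 1.10667 m below the apex, so the centroid depth is h_c = 1.78 + 1.10667 = 2.88667 m.
A = ½ × 2.37 × 1.66 = 1.9671 m².
Resultant F = γ·h_c·A = 12.3606 × 2.88667 × 1.9671 = 70.188 kN.
I_c = b·h³/36 = 2.37 × 1.66³/36 = 0.301141 m⁴.
Centre of pressure: y_p = y_c + I_c/(y_c·A) = 2.88667 + 0.301141/(2.88667 × 1.9671) = 2.88667 + 0.053033 = 2.9397 m along the plane.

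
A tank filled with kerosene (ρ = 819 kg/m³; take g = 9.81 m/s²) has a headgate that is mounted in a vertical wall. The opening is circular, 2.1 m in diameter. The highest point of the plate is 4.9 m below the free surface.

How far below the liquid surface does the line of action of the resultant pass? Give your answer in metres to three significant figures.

γ = ρg = 819 × 9.81 / 1000 = 8.03439 kN/m³.
The centroid is at the centre, 1.05 m below the top of the plate, so the centroid depth is h_c = 4.9 + 1.05 = 5.95 m.
A = π(1.05)² = 3.46361 m².
Resultant F = γ·h_c·A = 8.03439 × 5.95 × 3.46361 = 165.577 kN.
I_c = πr⁴/4 = π × 1.05⁴/4 = 0.954656 m⁴.
Centre of pressure: y_p = y_c + I_c/(y_c·A) = 5.95 + 0.954656/(5.95 × 3.46361) = 5.95 + 0.0463235 = 5.99632 m along the plane.

h_p = 6.00 m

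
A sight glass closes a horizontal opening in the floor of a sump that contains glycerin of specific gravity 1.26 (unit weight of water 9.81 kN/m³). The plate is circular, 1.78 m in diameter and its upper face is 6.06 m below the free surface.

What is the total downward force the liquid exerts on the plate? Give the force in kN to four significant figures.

F ≈ 186.4 kN

γ = 1.26 × 9.81 = 12.3606 kN/m³.
The plate is horizontal, so pressure is uniform at p = γ·h = 12.3606 × 6.06 = 74.9052 kN/m².
A = π(0.89)² = 2.48846 m².
F = p·A = 74.9052 × 2.48846 = 186.399 kN.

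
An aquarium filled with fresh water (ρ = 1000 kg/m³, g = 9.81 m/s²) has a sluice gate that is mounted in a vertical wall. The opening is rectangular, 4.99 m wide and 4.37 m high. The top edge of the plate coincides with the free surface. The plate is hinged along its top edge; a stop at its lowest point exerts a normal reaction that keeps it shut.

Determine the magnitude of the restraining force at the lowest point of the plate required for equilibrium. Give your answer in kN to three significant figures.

γ = ρg = 1000 × 9.81 = 9810 N/m³ = 9.81 kN/m³.
The centroid lies 4.37/2 = 2.185 m below the top edge, so the centroid depth is h_c = 2.185 m.
A = 4.99 × 4.37 = 21.8063 m².
Resultant F = γ·h_c·A = 9.81 × 2.185 × 21.8063 = 467.415 kN.
I_c = b·h³/12 = 4.99 × 4.37³/12 = 34.7027 m⁴.
Centre of pressure: y_p = y_c + I_c/(y_c·A) = 2.185 + 34.7027/(2.185 × 21.8063) = 2.185 + 0.728333 = 2.91333 m along the plane.
The resultant acts 2.185 + 0.728333 = 2.91333 m (along the plate) below the hinge at the top edge, so the moment about the hinge is M = F × 2.91333 = 467.415 × 2.91333 = 1361.73 kN·m.
A normal force at the bottom, 4.37 m from the hinge, must supply this moment: P = 1361.73/4.37 = 311.609 kN.

P ≈ 312 kN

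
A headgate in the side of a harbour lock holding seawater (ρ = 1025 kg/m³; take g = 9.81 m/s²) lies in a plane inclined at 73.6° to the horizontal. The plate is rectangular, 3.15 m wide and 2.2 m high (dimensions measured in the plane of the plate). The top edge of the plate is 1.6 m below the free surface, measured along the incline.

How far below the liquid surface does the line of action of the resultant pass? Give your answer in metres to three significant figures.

γ = ρg = 1025 × 9.81 / 1000 = 10.05525 kN/m³.
Let θ = 73.6° be the plate's angle to the horizontal; measure y along the incline from where the plane meets the free surface. Vertical depth h = y·sinθ with sinθ = 0.959314.
The centroid lies 2.2/2 = 1.1 m below the top edge, so y_c = 1.6 + 1.1 = 2.7 m and h_c = 2.7 × 0.959314 = 2.59015 m.
A = 3.15 × 2.2 = 6.93 m².
Resultant F = γ·h_c·A = 10.05525 × 2.59015 × 6.93 = 180.489 kN.
I_c = b·h³/12 = 3.15 × 2.2³/12 = 2.7951 m⁴.
Centre of pressure: y_p = y_c + I_c/(y_c·A) = 2.7 + 2.7951/(2.7 × 6.93) = 2.7 + 0.149383 = 2.84938 m along the plane.
Vertically, h_p = y_p·sinθ = 2.84938 × 0.959314 = 2.73345 m.

h_p = 2.73 m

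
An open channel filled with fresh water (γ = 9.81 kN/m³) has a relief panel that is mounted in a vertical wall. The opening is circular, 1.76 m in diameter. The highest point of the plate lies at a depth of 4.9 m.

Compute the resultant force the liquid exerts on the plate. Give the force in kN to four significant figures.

F ≈ 137.9 kN

γ = 9.81 kN/m³.
The centroid is at the centre, 0.88 m below the top of the plate, so the centroid depth is h_c = 4.9 + 0.88 = 5.78 m.
A = π(0.88)² = 2.43285 m².
Resultant F = γ·h_c·A = 9.81 × 5.78 × 2.43285 = 137.947 kN.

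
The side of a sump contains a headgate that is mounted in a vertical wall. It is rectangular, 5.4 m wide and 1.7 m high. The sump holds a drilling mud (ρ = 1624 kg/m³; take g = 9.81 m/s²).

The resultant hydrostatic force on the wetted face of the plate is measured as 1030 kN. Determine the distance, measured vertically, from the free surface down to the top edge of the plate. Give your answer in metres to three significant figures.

d_top ≈ 6.19 m

γ = ρg = 1624 × 9.81 / 1000 = 15.93144 kN/m³.
A = 5.4 × 1.7 = 9.18 m².
From F = γ·h_c·A, the centroid depth is h_c = 1030/(15.93144 × 9.18) = 7.04271 m.
The centroid lies 1.7/2 = 0.85 m below the top edge, so the top edge sits at h_top = 7.04271 − 0.85 = 6.19271 m below the surface.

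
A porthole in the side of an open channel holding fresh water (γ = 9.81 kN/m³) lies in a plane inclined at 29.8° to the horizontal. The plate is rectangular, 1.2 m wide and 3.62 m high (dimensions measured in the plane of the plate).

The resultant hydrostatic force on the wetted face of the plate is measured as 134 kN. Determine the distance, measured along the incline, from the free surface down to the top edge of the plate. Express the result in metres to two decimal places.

y_top ≈ 4.52 m

γ = 9.81 kN/m³.
A = 1.2 × 3.62 = 4.344 m².
From F = γ·h_c·A, the centroid depth is h_c = 134/(9.81 × 4.344) = 3.14446 m.
Let θ = 29.8° be the plate's angle to the horizontal; measure y along the incline from where the plane meets the free surface. Vertical depth h = y·sinθ with sinθ = 0.496974.
Along the incline, y_c = h_c/sinθ = 3.14446/0.496974 = 6.32721 m.
The centroid lies 3.62/2 = 1.81 m below the top edge, so the top edge sits at y_top = 6.32721 − 1.81 = 4.51721 m along the incline.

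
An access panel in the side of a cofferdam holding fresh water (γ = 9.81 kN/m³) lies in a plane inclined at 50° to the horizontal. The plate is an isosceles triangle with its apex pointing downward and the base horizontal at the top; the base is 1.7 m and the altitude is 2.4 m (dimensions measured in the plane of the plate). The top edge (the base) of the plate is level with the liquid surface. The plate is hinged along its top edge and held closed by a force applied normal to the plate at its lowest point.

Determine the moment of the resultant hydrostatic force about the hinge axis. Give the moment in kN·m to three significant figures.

γ = 9.81 kN/m³.
Let θ = 50° be the plate's angle to the horizontal; measure y along the incline from where the plane meets the free surface. Vertical depth h = y·sinθ with sinθ = 0.766044.
With the apex down, the centroid sits h/3 = 2.4/3 = 0.8 m below the base (the top edge), so y_c = 0.8 m and h_c = 0.8 × 0.766044 = 0.612835 m.
A = ½ × 1.7 × 2.4 = 2.04 m².
Resultant F = γ·h_c·A = 9.81 × 0.612835 × 2.04 = 12.2643 kN.
I_c = b·h³/36 = 1.7 × 2.4³/36 = 0.6528 m⁴.
Centre of pressure: y_p = y_c + I_c/(y_c·A) = 0.8 + 0.6528/(0.8 × 2.04) = 0.8 + 0.4 = 1.2 m along the plane.
The resultant acts 0.8 + 0.4 = 1.2 m (along the plate) below the hinge at the top edge, so the moment about the hinge is M = F × 1.2 = 12.2643 × 1.2 = 14.7172 kN·m.

M ≈ 14.7 kN·m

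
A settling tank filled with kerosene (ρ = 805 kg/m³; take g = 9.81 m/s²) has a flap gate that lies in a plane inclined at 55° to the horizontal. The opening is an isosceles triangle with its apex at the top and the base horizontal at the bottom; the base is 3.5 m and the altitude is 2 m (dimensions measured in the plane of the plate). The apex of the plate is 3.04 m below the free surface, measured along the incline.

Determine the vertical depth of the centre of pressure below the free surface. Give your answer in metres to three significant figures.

h_p = 3.62 m

γ = ρg = 805 × 9.81 / 1000 = 7.89705 kN/m³.
Let θ = 55° be the plate's angle to the horizontal; measure y along the incline from where the plane meets the free surface. Vertical depth h = y·sinθ with sinθ = 0.819152.
With the apex up, the centroid sits 2h/3 = 2 × 2/3 = 1.33333 m below the apex, so y_c = 3.04 + 1.33333 = 4.37333 m and h_c = 4.37333 × 0.819152 = 3.58242 m.
A = ½ × 3.5 × 2 = 3.5 m².
Resultant F = γ·h_c·A = 7.89705 × 3.58242 × 3.5 = 99.0169 kN.
I_c = b·h³/36 = 3.5 × 2³/36 = 0.777778 m⁴.
Centre of pressure: y_p = y_c + I_c/(y_c·A) = 4.37333 + 0.777778/(4.37333 × 3.5) = 4.37333 + 0.0508131 = 4.42414 m along the plane.
Vertically, h_p = y_p·sinθ = 4.42414 × 0.819152 = 3.62404 m.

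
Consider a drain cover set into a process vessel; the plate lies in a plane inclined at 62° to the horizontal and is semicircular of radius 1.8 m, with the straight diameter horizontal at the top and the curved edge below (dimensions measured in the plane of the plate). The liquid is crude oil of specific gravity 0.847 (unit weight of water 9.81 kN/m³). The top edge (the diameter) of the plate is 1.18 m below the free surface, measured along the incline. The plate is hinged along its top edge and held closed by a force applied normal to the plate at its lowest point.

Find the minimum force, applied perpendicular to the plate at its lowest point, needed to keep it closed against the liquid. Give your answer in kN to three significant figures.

P ≈ 35.5 kN

γ = 0.847 × 9.81 = 8.30907 kN/m³.
Let θ = 62° be the plate's angle to the horizontal; measure y along the incline from where the plane meets the free surface. Vertical depth h = y·sinθ with sinθ = 0.882948.
The centroid of a semicircle lies 4r/(3π) = 0.763944 m from the diameter, here below the top edge, so y_c = 1.18 + 0.763944 = 1.94394 m and h_c = 1.94394 × 0.882948 = 1.7164 m.
A = πr²/2 = π × 1.8²/2 = 5.08938 m².
Resultant F = γ·h_c·A = 8.30907 × 1.7164 × 5.08938 = 72.5831 kN.
I_c = (π/8 − 8/(9π))·r⁴ = 0.109757 × 1.8⁴ = 1.15219 m⁴.
Centre of pressure: y_p = y_c + I_c/(y_c·A) = 1.94394 + 1.15219/(1.94394 × 5.08938) = 1.94394 + 0.11646 = 2.0604 m along the plane.
The resultant acts 0.763944 + 0.11646 = 0.880404 m (along the plate) below the hinge at the top edge, so the moment about the hinge is M = F × 0.880404 = 72.5831 × 0.880404 = 63.9025 kN·m.
A normal force at the bottom, 1.8 m from the hinge, must supply this moment: P = 63.9025/1.8 = 35.5014 kN.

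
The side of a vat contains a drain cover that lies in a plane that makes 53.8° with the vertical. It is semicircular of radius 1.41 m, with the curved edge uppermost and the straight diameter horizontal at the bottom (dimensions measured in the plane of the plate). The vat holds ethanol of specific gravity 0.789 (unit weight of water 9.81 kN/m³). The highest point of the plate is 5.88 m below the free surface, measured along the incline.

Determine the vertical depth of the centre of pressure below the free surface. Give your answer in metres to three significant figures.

γ = 0.789 × 9.81 = 7.74009 kN/m³.
The plate makes 53.8° with the vertical, i.e. θ = 90° − 53.8° = 36.2° to the horizontal. Measuring y along the incline from the free-surface line, vertical depth h = y·sinθ with sinθ = 0.590606.
The centroid lies 4r/(3π) = 0.598423 m above the diameter, so r − 4r/(3π) = 1.41 − 0.598423 = 0.811577 m below the topmost point, so y_c = 5.88 + 0.811577 = 6.69158 m and h_c = 6.69158 × 0.590606 = 3.95209 m.
A = πr²/2 = π × 1.41²/2 = 3.1229 m².
Resultant F = γ·h_c·A = 7.74009 × 3.95209 × 3.1229 = 95.5281 kN.
I_c = (π/8 − 8/(9π))·r⁴ = 0.109757 × 1.41⁴ = 0.433819 m⁴.
Centre of pressure: y_p = y_c + I_c/(y_c·A) = 6.69158 + 0.433819/(6.69158 × 3.1229) = 6.69158 + 0.0207597 = 6.71234 m along the plane.
Vertically, h_p = y_p·sinθ = 6.71234 × 0.590606 = 3.96435 m.

h_p = 3.96 m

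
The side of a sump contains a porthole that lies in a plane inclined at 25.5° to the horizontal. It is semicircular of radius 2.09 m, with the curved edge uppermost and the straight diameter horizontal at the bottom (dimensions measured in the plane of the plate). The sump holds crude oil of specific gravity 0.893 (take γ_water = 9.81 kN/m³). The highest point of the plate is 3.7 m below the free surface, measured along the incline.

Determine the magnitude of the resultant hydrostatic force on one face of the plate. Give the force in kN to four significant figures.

F ≈ 126.9 kN

γ = 0.893 × 9.81 = 8.76033 kN/m³.
Let θ = 25.5° be the plate's angle to the horizontal; measure y along the incline from where the plane meets the free surface. Vertical depth h = y·sinθ with sinθ = 0.430511.
The centroid lies 4r/(3π) = 0.887024 m above the diameter, so r − 4r/(3π) = 2.09 − 0.887024 = 1.20298 m below the topmost point, so y_c = 3.7 + 1.20298 = 4.90298 m and h_c = 4.90298 × 0.430511 = 2.11079 m.
A = πr²/2 = π × 2.09²/2 = 6.8614 m².
Resultant F = γ·h_c·A = 8.76033 × 2.11079 × 6.8614 = 126.876 kN.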